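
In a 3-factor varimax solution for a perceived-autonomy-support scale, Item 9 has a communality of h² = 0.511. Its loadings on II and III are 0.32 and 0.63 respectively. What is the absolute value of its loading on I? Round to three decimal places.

Under orthogonal rotation h² = Σλ², so λ_I² = h² − (0.4993) = 0.511 − 0.4993 = 0.0117.
|λ| = √0.0117 = 0.1082.

0.108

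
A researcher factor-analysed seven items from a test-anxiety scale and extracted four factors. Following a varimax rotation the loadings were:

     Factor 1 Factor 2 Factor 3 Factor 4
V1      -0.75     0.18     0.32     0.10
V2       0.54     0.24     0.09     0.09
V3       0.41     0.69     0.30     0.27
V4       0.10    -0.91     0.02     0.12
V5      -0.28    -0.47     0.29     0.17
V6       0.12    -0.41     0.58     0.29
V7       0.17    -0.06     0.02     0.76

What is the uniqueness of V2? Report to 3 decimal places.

0.635

h² = 0.54² + 0.24² + 0.09² + 0.09² = 0.2916 + 0.0576 + 0.0081 + 0.0081 = 0.3654
Uniqueness u² = 1 − h² = 1 − 0.3654 = 0.6346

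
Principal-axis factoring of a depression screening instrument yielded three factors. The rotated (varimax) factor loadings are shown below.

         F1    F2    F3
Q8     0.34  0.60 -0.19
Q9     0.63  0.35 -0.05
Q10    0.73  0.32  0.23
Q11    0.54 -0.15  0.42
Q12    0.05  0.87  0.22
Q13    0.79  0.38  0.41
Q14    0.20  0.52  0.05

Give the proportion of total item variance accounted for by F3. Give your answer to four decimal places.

0.0696

SS loadings for F3 = (-0.19)² + (-0.05)² + 0.23² + 0.42² + 0.22² + 0.41² + 0.05² = 0.4869
Proportion of variance = 0.4869 / 7 = 0.0696.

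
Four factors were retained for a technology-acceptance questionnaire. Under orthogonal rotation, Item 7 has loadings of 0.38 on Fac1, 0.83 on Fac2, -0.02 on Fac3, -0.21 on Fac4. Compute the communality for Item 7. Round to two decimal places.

0.88

h² = 0.38² + 0.83² + (-0.02)² + (-0.21)² = 0.1444 + 0.6889 + 0.0004 + 0.0441 = 0.8778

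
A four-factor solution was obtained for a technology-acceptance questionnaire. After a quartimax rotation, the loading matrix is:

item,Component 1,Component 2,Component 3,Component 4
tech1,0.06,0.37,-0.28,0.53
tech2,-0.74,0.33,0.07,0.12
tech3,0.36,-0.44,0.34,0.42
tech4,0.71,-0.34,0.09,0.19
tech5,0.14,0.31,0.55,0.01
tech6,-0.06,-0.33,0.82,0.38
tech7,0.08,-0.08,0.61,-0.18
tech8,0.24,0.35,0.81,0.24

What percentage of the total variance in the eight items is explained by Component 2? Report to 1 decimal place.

11.1%

SS loadings for Component 2 = 0.37² + 0.33² + (-0.44)² + (-0.34)² + 0.31² + (-0.33)² + (-0.08)² + 0.35² = 0.8889
With 8 standardized items, total variance = 8. Proportion = 0.8889/8 = 0.1111 → 11.11%.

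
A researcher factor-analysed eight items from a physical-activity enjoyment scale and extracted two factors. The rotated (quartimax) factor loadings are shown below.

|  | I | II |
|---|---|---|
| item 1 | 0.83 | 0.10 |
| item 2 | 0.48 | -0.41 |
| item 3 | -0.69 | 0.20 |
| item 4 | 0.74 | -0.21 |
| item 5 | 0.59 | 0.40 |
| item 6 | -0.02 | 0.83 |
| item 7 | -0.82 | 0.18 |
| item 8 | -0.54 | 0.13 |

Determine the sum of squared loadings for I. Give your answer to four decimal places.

SS loadings for I = 0.83² + 0.48² + (-0.69)² + 0.74² + 0.59² + (-0.02)² + (-0.82)² + (-0.54)² = 0.6889 + 0.2304 + 0.4761 + 0.5476 + 0.3481 + 0.0004 + 0.6724 + 0.2916 = 3.2555

3.2555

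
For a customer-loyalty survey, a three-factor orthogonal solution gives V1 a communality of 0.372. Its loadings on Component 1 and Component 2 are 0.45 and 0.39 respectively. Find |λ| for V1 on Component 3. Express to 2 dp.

0.13

Under orthogonal rotation h² = Σλ², so λ_Component 3² = h² − (0.3546) = 0.372 − 0.3546 = 0.0174.
|λ| = √0.0174 = 0.1319.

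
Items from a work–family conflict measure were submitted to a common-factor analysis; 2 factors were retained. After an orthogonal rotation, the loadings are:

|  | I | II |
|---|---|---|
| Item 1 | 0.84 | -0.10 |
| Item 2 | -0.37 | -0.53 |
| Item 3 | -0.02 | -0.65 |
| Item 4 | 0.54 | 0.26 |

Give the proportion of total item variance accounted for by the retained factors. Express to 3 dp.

Communalities: 0.7156, 0.4178, 0.4229, 0.3592; Σh² = 1.9155.
Total variance with 4 standardized items is 4, so the solution explains 1.9155/4 = 0.4789.

0.479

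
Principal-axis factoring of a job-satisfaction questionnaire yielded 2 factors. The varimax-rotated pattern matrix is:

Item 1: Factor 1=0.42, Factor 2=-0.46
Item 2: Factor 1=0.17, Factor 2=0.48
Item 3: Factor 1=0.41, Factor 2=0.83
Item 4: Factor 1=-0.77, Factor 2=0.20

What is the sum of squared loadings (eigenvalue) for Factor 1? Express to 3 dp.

0.966

SS loadings for Factor 1 = 0.42² + 0.17² + 0.41² + (-0.77)² = 0.1764 + 0.0289 + 0.1681 + 0.5929 = 0.9663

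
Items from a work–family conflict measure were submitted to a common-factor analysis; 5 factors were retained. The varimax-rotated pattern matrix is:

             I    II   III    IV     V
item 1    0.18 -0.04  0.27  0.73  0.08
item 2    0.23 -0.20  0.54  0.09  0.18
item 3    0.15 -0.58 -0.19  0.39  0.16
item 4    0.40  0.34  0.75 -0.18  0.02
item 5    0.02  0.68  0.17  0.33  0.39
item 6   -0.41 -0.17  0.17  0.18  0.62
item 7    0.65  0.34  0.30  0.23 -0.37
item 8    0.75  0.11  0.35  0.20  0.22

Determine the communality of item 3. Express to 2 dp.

0.57

h² = 0.15² + (-0.58)² + (-0.19)² + 0.39² + 0.16² = 0.0225 + 0.3364 + 0.0361 + 0.1521 + 0.0256 = 0.5727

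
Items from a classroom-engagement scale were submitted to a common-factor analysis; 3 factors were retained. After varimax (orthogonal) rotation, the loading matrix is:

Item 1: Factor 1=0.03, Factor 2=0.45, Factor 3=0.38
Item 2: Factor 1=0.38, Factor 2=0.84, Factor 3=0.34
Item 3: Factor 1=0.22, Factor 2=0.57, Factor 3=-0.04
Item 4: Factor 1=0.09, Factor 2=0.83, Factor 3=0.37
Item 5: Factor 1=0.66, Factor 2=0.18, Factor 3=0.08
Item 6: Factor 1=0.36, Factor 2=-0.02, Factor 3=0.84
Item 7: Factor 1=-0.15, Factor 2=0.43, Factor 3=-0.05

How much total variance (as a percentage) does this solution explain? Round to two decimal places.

57.74%

Communalities: 0.3478, 0.9656, 0.3749, 0.8339, 0.4744, 0.8356, 0.2099; Σh² = 4.0421.
Total variance with 7 standardized items is 7, so the solution explains 4.0421/7 = 0.5774 = 57.74%.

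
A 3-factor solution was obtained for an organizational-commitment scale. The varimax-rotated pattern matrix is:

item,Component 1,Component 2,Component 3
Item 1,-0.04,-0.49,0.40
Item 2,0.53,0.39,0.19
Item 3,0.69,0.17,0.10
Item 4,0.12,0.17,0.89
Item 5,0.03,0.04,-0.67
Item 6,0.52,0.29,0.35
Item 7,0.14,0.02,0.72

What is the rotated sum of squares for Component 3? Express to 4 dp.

2.0880

SS loadings for Component 3 = 0.40² + 0.19² + 0.10² + 0.89² + (-0.67)² + 0.35² + 0.72² = 0.1600 + 0.0361 + 0.0100 + 0.7921 + 0.4489 + 0.1225 + 0.5184 = 2.0880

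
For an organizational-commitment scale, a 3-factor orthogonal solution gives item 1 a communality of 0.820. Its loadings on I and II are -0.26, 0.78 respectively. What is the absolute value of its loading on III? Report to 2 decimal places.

0.38

Under orthogonal rotation h² = Σλ², so λ_III² = h² − (0.6760) = 0.820 − 0.6760 = 0.1440.
|λ| = √0.1440 = 0.3795.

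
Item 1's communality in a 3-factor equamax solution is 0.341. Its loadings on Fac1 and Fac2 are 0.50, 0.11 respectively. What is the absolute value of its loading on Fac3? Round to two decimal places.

0.28

Under orthogonal rotation h² = Σλ², so λ_Fac3² = h² − (0.2621) = 0.341 − 0.2621 = 0.0789.
|λ| = √0.0789 = 0.2809.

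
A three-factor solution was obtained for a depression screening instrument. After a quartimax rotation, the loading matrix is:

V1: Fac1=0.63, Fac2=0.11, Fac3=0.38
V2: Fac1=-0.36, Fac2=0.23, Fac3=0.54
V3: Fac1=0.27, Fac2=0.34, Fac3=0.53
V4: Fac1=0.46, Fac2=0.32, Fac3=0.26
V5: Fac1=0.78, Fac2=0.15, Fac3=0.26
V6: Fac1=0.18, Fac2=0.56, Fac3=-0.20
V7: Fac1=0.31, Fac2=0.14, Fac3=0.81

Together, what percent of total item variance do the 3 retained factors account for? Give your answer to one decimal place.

53.4%

SS loadings by factor: 1.5479, 0.6387, 1.5482; total = 3.7348.
Total variance with 7 standardized items is 7, so the solution explains 3.7348/7 = 0.5335 = 53.35%.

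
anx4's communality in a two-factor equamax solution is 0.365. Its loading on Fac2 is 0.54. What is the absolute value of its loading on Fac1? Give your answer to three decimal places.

Under orthogonal rotation h² = Σλ², so λ_Fac1² = h² − (0.2916) = 0.365 − 0.2916 = 0.0734.
|λ| = √0.0734 = 0.2709.

0.271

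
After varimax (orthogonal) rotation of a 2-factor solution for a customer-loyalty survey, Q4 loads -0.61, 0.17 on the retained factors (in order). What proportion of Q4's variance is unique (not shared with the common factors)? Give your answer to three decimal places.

h² = (-0.61)² + 0.17² = 0.3721 + 0.0289 = 0.4010
Uniqueness u² = 1 − h² = 1 − 0.4010 = 0.5990

0.599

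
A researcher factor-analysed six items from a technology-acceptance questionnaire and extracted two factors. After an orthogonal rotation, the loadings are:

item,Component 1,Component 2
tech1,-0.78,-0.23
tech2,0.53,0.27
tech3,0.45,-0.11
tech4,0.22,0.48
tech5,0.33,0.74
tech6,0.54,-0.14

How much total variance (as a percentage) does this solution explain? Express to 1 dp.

41.3%

SS loadings by factor: 1.5407, 0.9355; total = 2.4762.
Total variance with 6 standardized items is 6, so the solution explains 2.4762/6 = 0.4127 = 41.27%.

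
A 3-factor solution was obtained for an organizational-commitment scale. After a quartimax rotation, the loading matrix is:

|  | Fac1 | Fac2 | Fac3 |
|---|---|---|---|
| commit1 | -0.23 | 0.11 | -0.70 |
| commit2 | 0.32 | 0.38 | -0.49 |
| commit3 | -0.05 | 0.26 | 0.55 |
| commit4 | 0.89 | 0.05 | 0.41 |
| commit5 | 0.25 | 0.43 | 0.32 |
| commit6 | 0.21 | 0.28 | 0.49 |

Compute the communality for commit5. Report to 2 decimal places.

h² = 0.25² + 0.43² + 0.32² = 0.0625 + 0.1849 + 0.1024 = 0.3498

0.35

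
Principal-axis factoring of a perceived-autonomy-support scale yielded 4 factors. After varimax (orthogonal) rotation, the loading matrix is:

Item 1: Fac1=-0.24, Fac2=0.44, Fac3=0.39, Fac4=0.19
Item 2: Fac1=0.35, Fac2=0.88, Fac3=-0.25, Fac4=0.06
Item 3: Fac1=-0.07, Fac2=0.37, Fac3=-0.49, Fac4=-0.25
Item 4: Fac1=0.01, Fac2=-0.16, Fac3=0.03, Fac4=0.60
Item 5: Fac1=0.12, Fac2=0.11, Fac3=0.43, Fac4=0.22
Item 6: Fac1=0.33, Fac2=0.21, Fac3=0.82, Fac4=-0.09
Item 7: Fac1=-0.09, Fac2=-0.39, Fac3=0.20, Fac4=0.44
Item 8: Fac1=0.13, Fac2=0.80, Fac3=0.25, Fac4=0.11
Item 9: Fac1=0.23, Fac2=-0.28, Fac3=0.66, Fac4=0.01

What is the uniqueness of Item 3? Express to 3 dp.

0.556

h² = (-0.07)² + 0.37² + (-0.49)² + (-0.25)² = 0.0049 + 0.1369 + 0.2401 + 0.0625 = 0.4444
Uniqueness u² = 1 − h² = 1 − 0.4444 = 0.5556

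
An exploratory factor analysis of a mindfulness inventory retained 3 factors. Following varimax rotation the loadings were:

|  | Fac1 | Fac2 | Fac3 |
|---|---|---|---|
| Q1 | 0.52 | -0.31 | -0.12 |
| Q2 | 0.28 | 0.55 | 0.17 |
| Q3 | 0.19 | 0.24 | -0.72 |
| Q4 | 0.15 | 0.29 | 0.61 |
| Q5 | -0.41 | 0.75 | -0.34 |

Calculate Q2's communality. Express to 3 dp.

h² = 0.28² + 0.55² + 0.17² = 0.0784 + 0.3025 + 0.0289 = 0.4098

0.410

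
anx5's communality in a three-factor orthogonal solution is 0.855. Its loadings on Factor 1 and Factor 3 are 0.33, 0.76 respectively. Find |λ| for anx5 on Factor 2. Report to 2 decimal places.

0.41

Under orthogonal rotation h² = Σλ², so λ_Factor 2² = h² − (0.6865) = 0.855 − 0.6865 = 0.1685.
|λ| = √0.1685 = 0.4105.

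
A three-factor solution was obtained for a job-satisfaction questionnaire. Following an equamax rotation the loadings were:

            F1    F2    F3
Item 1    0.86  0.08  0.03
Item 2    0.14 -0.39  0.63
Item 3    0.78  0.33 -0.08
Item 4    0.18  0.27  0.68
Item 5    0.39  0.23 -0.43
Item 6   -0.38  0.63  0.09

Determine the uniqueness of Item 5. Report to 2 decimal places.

h² = 0.39² + 0.23² + (-0.43)² = 0.1521 + 0.0529 + 0.1849 = 0.3899
Uniqueness u² = 1 − h² = 1 − 0.3899 = 0.6101

0.61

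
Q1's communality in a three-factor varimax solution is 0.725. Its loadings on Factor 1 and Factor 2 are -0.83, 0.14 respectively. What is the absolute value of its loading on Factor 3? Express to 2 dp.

0.13

Under orthogonal rotation h² = Σλ², so λ_Factor 3² = h² − (0.7085) = 0.725 − 0.7085 = 0.0165.
|λ| = √0.0165 = 0.1285.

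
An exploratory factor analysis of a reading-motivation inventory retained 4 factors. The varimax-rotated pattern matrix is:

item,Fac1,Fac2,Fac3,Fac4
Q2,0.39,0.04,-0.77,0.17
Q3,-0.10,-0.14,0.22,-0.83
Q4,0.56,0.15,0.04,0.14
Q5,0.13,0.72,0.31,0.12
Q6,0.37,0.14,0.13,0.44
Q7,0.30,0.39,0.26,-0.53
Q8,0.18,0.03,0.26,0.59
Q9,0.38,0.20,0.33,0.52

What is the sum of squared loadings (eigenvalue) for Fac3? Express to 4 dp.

1.0000

SS loadings for Fac3 = (-0.77)² + 0.22² + 0.04² + 0.31² + 0.13² + 0.26² + 0.26² + 0.33² = 0.5929 + 0.0484 + 0.0016 + 0.0961 + 0.0169 + 0.0676 + 0.0676 + 0.1089 = 1.0000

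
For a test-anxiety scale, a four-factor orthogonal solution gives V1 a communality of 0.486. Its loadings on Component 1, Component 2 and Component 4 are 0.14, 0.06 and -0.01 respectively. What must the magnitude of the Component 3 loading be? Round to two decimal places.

Under orthogonal rotation h² = Σλ², so λ_Component 3² = h² − (0.0233) = 0.486 − 0.0233 = 0.4627.
|λ| = √0.4627 = 0.6802.

0.68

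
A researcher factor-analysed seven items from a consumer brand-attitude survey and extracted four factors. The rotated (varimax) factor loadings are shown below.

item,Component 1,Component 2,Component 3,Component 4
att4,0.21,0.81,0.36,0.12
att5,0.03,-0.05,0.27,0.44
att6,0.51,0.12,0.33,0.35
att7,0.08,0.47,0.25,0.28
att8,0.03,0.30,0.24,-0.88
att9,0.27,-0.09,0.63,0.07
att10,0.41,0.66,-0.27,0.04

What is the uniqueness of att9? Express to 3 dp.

h² = 0.27² + (-0.09)² + 0.63² + 0.07² = 0.0729 + 0.0081 + 0.3969 + 0.0049 = 0.4828
Uniqueness u² = 1 − h² = 1 − 0.4828 = 0.5172

0.517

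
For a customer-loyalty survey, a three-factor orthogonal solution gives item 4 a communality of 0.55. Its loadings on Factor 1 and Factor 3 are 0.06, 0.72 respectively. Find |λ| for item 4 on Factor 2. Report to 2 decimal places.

Under orthogonal rotation h² = Σλ², so λ_Factor 2² = h² − (0.5220) = 0.55 − 0.5220 = 0.0280.
|λ| = √0.0280 = 0.1673.

0.17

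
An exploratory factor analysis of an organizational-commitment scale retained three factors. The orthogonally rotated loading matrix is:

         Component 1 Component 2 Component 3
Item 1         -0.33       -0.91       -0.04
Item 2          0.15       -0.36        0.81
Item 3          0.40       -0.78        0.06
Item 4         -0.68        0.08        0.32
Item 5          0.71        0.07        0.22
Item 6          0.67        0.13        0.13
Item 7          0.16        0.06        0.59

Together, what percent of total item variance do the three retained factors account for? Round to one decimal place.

64.4%

SS loadings by factor: 1.7324, 1.5979, 1.1771; total = 4.5074.
Total variance with 7 standardized items is 7, so the solution explains 4.5074/7 = 0.6439 = 64.39%.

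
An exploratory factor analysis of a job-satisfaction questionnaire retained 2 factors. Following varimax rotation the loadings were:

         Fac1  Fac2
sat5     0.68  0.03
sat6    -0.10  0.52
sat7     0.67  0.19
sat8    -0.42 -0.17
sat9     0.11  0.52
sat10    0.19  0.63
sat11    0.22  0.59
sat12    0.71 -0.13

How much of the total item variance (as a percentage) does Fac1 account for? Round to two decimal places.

SS loadings for Fac1 = 0.68² + (-0.10)² + 0.67² + (-0.42)² + 0.11² + 0.19² + 0.22² + 0.71² = 1.6984
With 8 standardized items, total variance = 8. Proportion = 1.6984/8 = 0.2123 → 21.23%.

21.23%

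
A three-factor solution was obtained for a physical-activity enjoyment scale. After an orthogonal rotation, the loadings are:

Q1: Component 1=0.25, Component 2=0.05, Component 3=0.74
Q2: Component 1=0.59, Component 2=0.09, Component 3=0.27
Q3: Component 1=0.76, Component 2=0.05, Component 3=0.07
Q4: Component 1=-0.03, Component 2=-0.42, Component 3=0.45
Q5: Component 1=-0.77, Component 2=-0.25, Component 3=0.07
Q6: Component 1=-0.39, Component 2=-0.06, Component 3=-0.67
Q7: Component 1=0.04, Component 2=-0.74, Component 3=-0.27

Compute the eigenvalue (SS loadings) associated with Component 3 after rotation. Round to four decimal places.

1.3546

SS loadings for Component 3 = 0.74² + 0.27² + 0.07² + 0.45² + 0.07² + (-0.67)² + (-0.27)² = 0.5476 + 0.0729 + 0.0049 + 0.2025 + 0.0049 + 0.4489 + 0.0729 = 1.3546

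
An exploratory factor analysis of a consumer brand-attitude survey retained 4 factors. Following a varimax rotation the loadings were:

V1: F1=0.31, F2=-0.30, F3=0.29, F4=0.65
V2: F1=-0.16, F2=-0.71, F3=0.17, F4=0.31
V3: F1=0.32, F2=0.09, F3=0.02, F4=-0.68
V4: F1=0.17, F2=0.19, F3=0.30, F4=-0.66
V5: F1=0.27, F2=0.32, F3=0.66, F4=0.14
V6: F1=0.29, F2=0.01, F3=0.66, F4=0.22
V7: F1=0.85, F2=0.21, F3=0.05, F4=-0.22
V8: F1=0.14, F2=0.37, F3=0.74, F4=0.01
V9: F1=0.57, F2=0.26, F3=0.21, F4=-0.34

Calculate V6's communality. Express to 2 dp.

h² = 0.29² + 0.01² + 0.66² + 0.22² = 0.0841 + 0.0001 + 0.4356 + 0.0484 = 0.5682

0.57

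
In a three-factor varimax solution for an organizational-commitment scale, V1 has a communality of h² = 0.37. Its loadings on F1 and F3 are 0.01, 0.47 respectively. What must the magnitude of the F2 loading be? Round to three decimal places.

Under orthogonal rotation h² = Σλ², so λ_F2² = h² − (0.2210) = 0.37 − 0.2210 = 0.1490.
|λ| = √0.1490 = 0.3860.

0.386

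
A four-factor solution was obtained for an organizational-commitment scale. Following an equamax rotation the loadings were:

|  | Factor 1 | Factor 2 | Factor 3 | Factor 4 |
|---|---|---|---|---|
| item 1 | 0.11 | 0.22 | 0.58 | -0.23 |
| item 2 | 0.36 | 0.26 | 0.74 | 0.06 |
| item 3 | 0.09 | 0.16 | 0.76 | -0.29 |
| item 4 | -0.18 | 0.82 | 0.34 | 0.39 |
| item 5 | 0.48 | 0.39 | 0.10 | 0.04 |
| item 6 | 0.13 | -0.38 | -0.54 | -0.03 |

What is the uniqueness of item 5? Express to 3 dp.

0.606

h² = 0.48² + 0.39² + 0.10² + 0.04² = 0.2304 + 0.1521 + 0.0100 + 0.0016 = 0.3941
Uniqueness u² = 1 − h² = 1 − 0.3941 = 0.6059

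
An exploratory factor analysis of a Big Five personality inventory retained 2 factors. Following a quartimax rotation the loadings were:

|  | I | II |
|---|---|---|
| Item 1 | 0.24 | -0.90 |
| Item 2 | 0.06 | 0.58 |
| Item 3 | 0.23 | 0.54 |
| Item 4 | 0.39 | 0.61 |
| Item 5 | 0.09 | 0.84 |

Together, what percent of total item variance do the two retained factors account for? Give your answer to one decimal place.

Communalities: 0.8676, 0.3400, 0.3445, 0.5242, 0.7137; Σh² = 2.7900.
Total variance with 5 standardized items is 5, so the solution explains 2.7900/5 = 0.5580 = 55.80%.

55.8%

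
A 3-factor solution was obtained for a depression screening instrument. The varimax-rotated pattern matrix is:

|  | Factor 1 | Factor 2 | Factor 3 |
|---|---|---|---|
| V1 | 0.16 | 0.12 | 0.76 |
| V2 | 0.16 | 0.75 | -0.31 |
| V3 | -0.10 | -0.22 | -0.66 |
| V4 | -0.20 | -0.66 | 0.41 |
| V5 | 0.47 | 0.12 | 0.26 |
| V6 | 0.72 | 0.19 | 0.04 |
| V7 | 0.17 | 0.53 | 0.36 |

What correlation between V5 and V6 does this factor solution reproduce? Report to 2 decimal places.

0.37

r̂ = Σ λ_i·λ_j across factors = (0.47)(0.72) + (0.12)(0.19) + (0.26)(0.04)
  = +0.3384 +0.0228 +0.0104 = 0.3716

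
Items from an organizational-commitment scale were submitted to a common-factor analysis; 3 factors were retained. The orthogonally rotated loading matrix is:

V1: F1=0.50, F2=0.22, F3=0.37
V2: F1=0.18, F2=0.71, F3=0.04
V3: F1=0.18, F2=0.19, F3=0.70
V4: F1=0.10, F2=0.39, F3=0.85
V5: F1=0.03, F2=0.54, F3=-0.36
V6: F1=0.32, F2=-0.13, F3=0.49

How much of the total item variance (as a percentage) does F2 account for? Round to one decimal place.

17.5%

SS loadings for F2 = 0.22² + 0.71² + 0.19² + 0.39² + 0.54² + (-0.13)² = 1.0492
With 6 standardized items, total variance = 6. Proportion = 1.0492/6 = 0.1749 → 17.49%.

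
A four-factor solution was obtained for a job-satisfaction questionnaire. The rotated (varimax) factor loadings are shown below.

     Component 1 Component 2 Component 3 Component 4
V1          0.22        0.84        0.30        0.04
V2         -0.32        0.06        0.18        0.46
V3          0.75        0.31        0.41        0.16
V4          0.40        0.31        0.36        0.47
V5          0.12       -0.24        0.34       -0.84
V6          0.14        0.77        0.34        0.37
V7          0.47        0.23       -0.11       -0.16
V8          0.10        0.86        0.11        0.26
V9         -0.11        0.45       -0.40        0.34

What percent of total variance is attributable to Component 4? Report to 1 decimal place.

SS loadings for Component 4 = 0.04² + 0.46² + 0.16² + 0.47² + (-0.84)² + 0.37² + (-0.16)² + 0.26² + 0.34² = 1.5110
With 9 standardized items, total variance = 9. Proportion = 1.5110/9 = 0.1679 → 16.79%.

16.8%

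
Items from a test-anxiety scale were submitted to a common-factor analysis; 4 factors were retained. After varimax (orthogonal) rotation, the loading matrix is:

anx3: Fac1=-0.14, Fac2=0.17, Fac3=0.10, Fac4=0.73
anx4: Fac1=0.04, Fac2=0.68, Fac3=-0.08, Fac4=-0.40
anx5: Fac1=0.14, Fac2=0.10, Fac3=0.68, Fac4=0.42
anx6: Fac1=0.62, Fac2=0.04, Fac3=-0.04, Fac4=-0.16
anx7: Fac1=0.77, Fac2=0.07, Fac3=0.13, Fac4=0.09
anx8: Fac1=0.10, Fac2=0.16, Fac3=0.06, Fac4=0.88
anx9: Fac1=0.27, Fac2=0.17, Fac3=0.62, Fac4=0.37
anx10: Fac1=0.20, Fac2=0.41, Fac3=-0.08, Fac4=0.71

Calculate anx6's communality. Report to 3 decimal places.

h² = 0.62² + 0.04² + (-0.04)² + (-0.16)² = 0.3844 + 0.0016 + 0.0016 + 0.0256 = 0.4132

0.413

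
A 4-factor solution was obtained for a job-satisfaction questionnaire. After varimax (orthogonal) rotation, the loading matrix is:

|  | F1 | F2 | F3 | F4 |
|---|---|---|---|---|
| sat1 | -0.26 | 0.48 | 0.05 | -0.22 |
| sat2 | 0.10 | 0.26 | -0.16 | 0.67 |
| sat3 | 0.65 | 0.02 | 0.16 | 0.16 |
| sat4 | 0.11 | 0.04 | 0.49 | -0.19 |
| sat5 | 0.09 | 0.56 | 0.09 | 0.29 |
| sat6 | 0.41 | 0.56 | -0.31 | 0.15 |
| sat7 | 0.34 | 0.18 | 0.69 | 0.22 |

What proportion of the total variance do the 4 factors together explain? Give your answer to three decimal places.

0.479

Communalities: 0.3489, 0.5521, 0.4741, 0.2899, 0.4139, 0.6003, 0.6725; Σh² = 3.3517.
Total variance with 7 standardized items is 7, so the solution explains 3.3517/7 = 0.4788.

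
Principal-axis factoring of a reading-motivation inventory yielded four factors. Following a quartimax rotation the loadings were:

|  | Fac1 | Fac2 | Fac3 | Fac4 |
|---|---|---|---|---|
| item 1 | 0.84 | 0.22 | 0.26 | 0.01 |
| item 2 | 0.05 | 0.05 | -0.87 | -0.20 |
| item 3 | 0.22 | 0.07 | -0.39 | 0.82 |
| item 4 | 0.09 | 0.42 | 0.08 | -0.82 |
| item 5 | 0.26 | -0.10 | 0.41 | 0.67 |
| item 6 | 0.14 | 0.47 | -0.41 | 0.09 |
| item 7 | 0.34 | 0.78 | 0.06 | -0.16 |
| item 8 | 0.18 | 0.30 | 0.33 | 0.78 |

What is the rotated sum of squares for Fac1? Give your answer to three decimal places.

1.000

SS loadings for Fac1 = 0.84² + 0.05² + 0.22² + 0.09² + 0.26² + 0.14² + 0.34² + 0.18² = 0.7056 + 0.0025 + 0.0484 + 0.0081 + 0.0676 + 0.0196 + 0.1156 + 0.0324 = 0.9998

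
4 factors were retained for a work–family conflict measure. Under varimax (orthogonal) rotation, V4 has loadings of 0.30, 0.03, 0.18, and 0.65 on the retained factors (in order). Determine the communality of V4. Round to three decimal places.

h² = 0.30² + 0.03² + 0.18² + 0.65² = 0.0900 + 0.0009 + 0.0324 + 0.4225 = 0.5458

0.546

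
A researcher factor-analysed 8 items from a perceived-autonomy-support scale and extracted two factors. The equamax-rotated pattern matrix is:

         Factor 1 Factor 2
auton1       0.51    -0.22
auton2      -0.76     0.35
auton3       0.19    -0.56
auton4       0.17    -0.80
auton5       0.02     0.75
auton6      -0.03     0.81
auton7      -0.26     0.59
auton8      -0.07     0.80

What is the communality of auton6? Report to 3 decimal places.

h² = (-0.03)² + 0.81² = 0.0009 + 0.6561 = 0.6570

0.657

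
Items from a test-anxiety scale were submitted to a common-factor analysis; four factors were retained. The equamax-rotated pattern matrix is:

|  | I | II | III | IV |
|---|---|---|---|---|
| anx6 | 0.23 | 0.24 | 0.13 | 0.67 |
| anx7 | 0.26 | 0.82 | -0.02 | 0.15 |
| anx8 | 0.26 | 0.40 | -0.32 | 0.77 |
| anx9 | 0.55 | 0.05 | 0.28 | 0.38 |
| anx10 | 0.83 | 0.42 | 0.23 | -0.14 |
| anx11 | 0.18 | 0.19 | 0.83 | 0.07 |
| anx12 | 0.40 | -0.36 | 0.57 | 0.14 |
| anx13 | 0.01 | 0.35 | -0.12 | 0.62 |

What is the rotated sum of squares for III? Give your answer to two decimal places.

1.28

SS loadings for III = 0.13² + (-0.02)² + (-0.32)² + 0.28² + 0.23² + 0.83² + 0.57² + (-0.12)² = 0.0169 + 0.0004 + 0.1024 + 0.0784 + 0.0529 + 0.6889 + 0.3249 + 0.0144 = 1.2792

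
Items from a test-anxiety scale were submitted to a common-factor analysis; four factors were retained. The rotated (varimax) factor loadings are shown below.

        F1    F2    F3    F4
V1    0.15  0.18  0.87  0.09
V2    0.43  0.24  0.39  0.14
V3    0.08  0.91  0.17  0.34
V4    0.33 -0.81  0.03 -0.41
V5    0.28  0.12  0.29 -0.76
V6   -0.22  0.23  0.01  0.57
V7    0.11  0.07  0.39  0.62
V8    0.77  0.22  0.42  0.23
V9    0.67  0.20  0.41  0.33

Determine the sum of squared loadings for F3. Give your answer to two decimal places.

1.52

SS loadings for F3 = 0.87² + 0.39² + 0.17² + 0.03² + 0.29² + 0.01² + 0.39² + 0.42² + 0.41² = 0.7569 + 0.1521 + 0.0289 + 0.0009 + 0.0841 + 0.0001 + 0.1521 + 0.1764 + 0.1681 = 1.5196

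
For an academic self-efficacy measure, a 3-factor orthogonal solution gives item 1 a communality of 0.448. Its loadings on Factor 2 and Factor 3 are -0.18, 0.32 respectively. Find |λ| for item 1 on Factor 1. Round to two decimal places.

Under orthogonal rotation h² = Σλ², so λ_Factor 1² = h² − (0.1348) = 0.448 − 0.1348 = 0.3132.
|λ| = √0.3132 = 0.5596.

0.56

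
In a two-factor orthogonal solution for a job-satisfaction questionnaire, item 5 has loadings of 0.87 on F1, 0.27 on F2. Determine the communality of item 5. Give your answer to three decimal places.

h² = 0.87² + 0.27² = 0.7569 + 0.0729 = 0.8298

0.830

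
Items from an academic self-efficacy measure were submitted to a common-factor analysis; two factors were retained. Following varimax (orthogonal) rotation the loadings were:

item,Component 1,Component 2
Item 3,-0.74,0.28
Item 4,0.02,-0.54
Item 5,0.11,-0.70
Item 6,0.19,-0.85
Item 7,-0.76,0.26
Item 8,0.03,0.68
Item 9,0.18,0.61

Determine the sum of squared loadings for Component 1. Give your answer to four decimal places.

1.2071

SS loadings for Component 1 = (-0.74)² + 0.02² + 0.11² + 0.19² + (-0.76)² + 0.03² + 0.18² = 0.5476 + 0.0004 + 0.0121 + 0.0361 + 0.5776 + 0.0009 + 0.0324 = 1.2071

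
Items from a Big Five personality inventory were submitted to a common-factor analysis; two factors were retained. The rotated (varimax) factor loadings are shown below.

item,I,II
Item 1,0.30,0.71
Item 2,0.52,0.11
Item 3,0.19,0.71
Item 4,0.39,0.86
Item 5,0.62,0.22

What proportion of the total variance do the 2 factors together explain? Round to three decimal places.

Communalities: 0.5941, 0.2825, 0.5402, 0.8917, 0.4328; Σh² = 2.7413.
Total variance with 5 standardized items is 5, so the solution explains 2.7413/5 = 0.5483.

0.548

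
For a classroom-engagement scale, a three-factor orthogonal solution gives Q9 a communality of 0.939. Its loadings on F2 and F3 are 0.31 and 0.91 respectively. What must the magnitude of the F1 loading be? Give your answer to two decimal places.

Under orthogonal rotation h² = Σλ², so λ_F1² = h² − (0.9242) = 0.939 − 0.9242 = 0.0148.
|λ| = √0.0148 = 0.1217.

0.12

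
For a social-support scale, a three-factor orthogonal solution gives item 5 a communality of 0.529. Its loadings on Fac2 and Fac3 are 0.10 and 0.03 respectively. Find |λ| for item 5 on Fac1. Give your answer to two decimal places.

0.72

Under orthogonal rotation h² = Σλ², so λ_Fac1² = h² − (0.0109) = 0.529 − 0.0109 = 0.5181.
|λ| = √0.5181 = 0.7198.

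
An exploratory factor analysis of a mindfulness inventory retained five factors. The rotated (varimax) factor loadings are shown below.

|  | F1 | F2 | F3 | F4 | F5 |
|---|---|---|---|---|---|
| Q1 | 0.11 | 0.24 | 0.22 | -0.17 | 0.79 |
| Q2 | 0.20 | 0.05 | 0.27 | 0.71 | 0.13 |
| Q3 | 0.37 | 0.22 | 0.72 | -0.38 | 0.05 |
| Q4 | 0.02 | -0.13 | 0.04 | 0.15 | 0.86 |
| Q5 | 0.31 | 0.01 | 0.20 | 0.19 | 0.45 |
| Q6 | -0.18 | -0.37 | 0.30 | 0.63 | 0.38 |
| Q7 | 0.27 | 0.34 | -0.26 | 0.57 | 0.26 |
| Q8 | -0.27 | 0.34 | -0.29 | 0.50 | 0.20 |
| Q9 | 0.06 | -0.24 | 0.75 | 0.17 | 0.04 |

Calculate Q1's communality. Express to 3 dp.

h² = 0.11² + 0.24² + 0.22² + (-0.17)² + 0.79² = 0.0121 + 0.0576 + 0.0484 + 0.0289 + 0.6241 = 0.7711

0.771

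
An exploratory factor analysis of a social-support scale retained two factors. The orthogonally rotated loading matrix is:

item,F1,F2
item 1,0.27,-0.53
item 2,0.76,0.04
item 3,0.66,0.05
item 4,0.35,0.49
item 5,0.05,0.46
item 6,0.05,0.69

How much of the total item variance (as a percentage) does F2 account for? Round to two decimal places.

20.21%

SS loadings for F2 = (-0.53)² + 0.04² + 0.05² + 0.49² + 0.46² + 0.69² = 1.2128
With 6 standardized items, total variance = 6. Proportion = 1.2128/6 = 0.2021 → 20.21%.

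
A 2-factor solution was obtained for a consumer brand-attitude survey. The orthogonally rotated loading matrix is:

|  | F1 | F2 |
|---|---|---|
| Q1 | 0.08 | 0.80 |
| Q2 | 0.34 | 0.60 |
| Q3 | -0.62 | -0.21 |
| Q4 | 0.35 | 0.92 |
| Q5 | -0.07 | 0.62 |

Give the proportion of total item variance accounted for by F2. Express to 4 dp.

SS loadings for F2 = 0.80² + 0.60² + (-0.21)² + 0.92² + 0.62² = 2.2749
Proportion of variance = 2.2749 / 5 = 0.4550.

0.4550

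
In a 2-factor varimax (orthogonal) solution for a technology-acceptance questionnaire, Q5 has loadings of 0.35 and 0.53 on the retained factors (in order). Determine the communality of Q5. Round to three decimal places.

0.403

h² = 0.35² + 0.53² = 0.1225 + 0.2809 = 0.4034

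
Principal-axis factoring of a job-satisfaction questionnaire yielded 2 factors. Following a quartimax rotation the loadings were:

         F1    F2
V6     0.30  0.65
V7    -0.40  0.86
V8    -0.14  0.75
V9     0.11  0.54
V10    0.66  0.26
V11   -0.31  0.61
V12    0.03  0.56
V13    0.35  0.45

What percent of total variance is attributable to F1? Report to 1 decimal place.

SS loadings for F1 = 0.30² + (-0.40)² + (-0.14)² + 0.11² + 0.66² + (-0.31)² + 0.03² + 0.35² = 0.9368
With 8 standardized items, total variance = 8. Proportion = 0.9368/8 = 0.1171 → 11.71%.

11.7%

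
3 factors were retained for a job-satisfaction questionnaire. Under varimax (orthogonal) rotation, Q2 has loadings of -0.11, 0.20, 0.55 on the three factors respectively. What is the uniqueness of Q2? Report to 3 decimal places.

0.645

h² = (-0.11)² + 0.20² + 0.55² = 0.0121 + 0.0400 + 0.3025 = 0.3546
Uniqueness u² = 1 − h² = 1 − 0.3546 = 0.6454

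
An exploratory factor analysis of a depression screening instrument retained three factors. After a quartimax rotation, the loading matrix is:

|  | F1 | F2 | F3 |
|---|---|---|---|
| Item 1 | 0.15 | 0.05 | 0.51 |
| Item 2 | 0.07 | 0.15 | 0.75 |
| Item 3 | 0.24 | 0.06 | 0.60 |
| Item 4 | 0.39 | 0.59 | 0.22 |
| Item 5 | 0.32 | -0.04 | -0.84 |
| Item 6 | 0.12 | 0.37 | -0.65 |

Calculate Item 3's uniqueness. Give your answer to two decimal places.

h² = 0.24² + 0.06² + 0.60² = 0.0576 + 0.0036 + 0.3600 = 0.4212
Uniqueness u² = 1 − h² = 1 − 0.4212 = 0.5788

0.58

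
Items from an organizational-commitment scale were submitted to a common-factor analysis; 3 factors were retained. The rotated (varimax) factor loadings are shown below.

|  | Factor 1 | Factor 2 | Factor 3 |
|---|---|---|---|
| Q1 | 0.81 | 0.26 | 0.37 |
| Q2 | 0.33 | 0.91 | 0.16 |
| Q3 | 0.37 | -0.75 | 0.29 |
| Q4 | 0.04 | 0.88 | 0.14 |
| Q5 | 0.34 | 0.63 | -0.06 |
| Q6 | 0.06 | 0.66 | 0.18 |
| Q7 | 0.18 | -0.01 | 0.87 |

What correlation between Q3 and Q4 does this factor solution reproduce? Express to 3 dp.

-0.605

r̂ = Σ λ_i·λ_j across factors = (0.37)(0.04) + (-0.75)(0.88) + (0.29)(0.14)
  = +0.0148 -0.6600 +0.0406 = -0.6046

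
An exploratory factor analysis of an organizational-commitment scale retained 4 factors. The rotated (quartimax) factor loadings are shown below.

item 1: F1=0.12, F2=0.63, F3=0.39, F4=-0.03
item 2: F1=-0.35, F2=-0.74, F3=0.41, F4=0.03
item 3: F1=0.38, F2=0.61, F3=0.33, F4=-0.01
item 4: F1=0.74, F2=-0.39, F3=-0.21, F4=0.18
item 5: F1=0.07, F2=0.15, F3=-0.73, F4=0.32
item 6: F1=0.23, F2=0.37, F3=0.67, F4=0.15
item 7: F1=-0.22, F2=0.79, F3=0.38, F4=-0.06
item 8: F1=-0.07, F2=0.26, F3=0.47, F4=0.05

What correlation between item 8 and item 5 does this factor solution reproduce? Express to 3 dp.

r̂ = Σ λ_i·λ_j across factors = (-0.07)(0.07) + (0.26)(0.15) + (0.47)(-0.73) + (0.05)(0.32)
  = -0.0049 +0.0390 -0.3431 +0.0160 = -0.2930

-0.293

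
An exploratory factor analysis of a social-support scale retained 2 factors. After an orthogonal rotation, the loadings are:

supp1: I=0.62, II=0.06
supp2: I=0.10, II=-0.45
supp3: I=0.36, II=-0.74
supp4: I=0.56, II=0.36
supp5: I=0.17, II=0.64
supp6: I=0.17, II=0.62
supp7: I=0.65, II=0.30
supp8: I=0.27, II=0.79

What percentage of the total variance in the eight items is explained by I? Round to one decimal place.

17.4%

SS loadings for I = 0.62² + 0.10² + 0.36² + 0.56² + 0.17² + 0.17² + 0.65² + 0.27² = 1.3908
With 8 standardized items, total variance = 8. Proportion = 1.3908/8 = 0.1739 → 17.39%.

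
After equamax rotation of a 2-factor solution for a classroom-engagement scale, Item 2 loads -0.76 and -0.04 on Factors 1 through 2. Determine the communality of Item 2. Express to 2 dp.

0.58

h² = (-0.76)² + (-0.04)² = 0.5776 + 0.0016 = 0.5792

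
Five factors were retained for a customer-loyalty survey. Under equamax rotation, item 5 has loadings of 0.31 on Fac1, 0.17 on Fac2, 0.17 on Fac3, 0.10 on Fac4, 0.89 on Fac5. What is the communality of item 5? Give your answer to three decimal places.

0.956

h² = 0.31² + 0.17² + 0.17² + 0.10² + 0.89² = 0.0961 + 0.0289 + 0.0289 + 0.0100 + 0.7921 = 0.9560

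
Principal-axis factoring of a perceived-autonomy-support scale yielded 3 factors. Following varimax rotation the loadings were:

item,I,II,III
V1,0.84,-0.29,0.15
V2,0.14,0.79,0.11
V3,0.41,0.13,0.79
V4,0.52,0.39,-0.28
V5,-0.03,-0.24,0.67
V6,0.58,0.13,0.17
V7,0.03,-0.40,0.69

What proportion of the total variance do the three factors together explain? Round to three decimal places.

0.615

Communalities: 0.8122, 0.6558, 0.8091, 0.5009, 0.5074, 0.3822, 0.6370; Σh² = 4.3046.
Total variance with 7 standardized items is 7, so the solution explains 4.3046/7 = 0.6149.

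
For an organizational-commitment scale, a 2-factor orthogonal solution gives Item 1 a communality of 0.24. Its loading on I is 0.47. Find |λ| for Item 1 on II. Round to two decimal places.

Under orthogonal rotation h² = Σλ², so λ_II² = h² − (0.2209) = 0.24 − 0.2209 = 0.0191.
|λ| = √0.0191 = 0.1382.

0.14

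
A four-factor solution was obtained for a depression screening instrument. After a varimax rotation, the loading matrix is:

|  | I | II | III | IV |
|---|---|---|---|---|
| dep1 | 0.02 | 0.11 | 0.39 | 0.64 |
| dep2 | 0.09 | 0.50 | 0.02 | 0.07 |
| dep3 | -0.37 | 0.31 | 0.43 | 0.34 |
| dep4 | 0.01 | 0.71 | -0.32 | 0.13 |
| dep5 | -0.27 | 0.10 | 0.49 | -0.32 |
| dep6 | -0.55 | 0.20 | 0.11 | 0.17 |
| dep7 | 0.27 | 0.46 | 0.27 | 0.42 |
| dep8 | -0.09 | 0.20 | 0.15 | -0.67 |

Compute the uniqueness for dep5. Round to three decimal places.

0.575

h² = (-0.27)² + 0.10² + 0.49² + (-0.32)² = 0.0729 + 0.0100 + 0.2401 + 0.1024 = 0.4254
Uniqueness u² = 1 − h² = 1 − 0.4254 = 0.5746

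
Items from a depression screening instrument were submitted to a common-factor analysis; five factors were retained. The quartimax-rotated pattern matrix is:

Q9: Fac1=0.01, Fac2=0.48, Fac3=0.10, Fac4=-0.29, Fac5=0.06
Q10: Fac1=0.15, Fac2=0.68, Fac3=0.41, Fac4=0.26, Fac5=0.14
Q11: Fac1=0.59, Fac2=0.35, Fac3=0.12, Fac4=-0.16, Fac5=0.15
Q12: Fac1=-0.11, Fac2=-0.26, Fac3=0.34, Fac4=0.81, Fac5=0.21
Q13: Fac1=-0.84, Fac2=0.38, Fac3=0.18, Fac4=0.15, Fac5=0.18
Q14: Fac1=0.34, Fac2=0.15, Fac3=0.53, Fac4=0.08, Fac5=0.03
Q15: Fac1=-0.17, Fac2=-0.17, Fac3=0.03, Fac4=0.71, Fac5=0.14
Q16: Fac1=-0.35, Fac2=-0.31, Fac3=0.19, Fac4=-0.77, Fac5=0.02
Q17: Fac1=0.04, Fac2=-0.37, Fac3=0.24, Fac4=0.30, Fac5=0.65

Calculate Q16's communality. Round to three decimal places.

0.848

h² = (-0.35)² + (-0.31)² + 0.19² + (-0.77)² + 0.02² = 0.1225 + 0.0961 + 0.0361 + 0.5929 + 0.0004 = 0.8480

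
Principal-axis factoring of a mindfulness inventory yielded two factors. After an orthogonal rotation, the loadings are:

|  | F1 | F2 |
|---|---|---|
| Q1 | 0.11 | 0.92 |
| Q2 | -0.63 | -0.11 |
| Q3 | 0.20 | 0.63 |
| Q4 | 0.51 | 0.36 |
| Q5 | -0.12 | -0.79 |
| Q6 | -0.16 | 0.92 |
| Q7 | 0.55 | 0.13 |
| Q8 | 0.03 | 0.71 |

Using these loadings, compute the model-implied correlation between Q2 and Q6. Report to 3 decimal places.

-0.000

r̂ = Σ λ_i·λ_j across factors = (-0.63)(-0.16) + (-0.11)(0.92)
  = +0.1008 -0.1012 = -0.0004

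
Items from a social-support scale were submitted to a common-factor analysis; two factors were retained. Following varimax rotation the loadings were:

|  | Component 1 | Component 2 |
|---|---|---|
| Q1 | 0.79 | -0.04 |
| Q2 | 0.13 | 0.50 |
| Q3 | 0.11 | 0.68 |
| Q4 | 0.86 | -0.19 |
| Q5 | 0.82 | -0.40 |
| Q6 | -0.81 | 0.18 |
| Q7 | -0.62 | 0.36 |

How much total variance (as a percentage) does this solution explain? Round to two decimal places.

59.68%

SS loadings by factor: 3.1056, 1.0721; total = 4.1777.
Total variance with 7 standardized items is 7, so the solution explains 4.1777/7 = 0.5968 = 59.68%.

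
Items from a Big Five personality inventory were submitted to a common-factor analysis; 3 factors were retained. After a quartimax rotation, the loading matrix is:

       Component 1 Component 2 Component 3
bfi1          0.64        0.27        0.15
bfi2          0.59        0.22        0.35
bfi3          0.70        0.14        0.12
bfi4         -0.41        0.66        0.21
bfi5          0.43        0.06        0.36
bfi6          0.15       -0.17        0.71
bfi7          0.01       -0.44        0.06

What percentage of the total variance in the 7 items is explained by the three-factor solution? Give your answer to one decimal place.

Communalities: 0.5050, 0.5190, 0.5240, 0.6478, 0.3181, 0.5555, 0.1973; Σh² = 3.2667.
Total variance with 7 standardized items is 7, so the solution explains 3.2667/7 = 0.4667 = 46.67%.

46.7%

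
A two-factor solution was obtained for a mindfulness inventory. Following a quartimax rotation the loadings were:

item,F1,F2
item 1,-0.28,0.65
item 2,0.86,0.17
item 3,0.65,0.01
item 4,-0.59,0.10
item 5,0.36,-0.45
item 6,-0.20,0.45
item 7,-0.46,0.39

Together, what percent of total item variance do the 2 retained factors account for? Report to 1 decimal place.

42.7%

SS loadings by factor: 1.9698, 1.0186; total = 2.9884.
Total variance with 7 standardized items is 7, so the solution explains 2.9884/7 = 0.4269 = 42.69%.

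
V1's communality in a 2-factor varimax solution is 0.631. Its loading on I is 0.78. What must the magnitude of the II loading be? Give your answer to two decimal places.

0.15

Under orthogonal rotation h² = Σλ², so λ_II² = h² − (0.6084) = 0.631 − 0.6084 = 0.0226.
|λ| = √0.0226 = 0.1503.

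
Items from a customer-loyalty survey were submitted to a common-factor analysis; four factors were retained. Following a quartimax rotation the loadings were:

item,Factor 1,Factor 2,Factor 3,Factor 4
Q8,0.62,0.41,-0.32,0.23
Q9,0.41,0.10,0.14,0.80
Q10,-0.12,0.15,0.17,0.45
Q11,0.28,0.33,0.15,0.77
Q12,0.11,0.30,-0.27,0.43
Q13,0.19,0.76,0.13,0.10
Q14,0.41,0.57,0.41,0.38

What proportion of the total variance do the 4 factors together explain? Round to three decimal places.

Communalities: 0.7078, 0.8377, 0.2683, 0.8027, 0.3599, 0.6406, 0.8055; Σh² = 4.4225.
Total variance with 7 standardized items is 7, so the solution explains 4.4225/7 = 0.6318.

0.632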